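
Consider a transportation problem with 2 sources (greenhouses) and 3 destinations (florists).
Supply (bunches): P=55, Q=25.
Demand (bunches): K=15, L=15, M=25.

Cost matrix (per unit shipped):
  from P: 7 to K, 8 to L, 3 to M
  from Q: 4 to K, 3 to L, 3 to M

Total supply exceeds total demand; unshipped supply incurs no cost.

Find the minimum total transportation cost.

195

One minimum-cost allocation:
  P to K: 5 × 7 = 35
  P to M: 25 × 3 = 75
  Q to K: 10 × 4 = 40
  Q to L: 15 × 3 = 45
Total = 35 + 75 + 40 + 45 = 195.
(Supply check: P ships 30; Q ships 25.)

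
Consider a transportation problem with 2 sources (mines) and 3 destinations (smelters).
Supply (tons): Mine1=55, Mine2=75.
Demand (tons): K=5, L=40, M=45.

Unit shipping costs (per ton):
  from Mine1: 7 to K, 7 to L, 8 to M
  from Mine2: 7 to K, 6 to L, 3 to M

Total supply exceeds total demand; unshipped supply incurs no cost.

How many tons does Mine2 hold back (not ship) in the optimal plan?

0

Minimum-cost shipments:
  Mine1->K: 5 × 7 = 35
  Mine1->L: 10 × 7 = 70
  Mine2->L: 30 × 6 = 180
  Mine2->M: 45 × 3 = 135
Total cost = 420.
Mine2 ships 75 of its 75, leaving 0.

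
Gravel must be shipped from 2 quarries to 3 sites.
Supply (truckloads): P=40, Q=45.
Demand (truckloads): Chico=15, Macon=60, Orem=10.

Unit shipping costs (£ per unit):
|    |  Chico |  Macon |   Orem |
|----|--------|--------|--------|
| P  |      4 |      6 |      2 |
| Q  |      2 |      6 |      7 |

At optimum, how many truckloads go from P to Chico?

Optimal shipments:
  P->Macon: 30 × £6 = £180
  P->Orem: 10 × £2 = £20
  Q->Chico: 15 × £2 = £30
  Q->Macon: 30 × £6 = £180
Total cost = £410.
The route P→Chico is not used.

0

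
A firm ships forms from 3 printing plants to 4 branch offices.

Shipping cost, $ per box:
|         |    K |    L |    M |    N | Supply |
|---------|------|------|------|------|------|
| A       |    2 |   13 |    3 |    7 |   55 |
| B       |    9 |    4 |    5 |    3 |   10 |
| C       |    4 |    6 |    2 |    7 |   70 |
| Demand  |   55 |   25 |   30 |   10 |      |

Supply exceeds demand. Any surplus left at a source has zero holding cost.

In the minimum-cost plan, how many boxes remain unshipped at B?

An optimal plan:
  A–K: 55 boxes
  B–N: 10 boxes
  C–L: 25 boxes
  C–M: 30 boxes
Total cost = $350.
B ships 10 of its 10, leaving 0.

0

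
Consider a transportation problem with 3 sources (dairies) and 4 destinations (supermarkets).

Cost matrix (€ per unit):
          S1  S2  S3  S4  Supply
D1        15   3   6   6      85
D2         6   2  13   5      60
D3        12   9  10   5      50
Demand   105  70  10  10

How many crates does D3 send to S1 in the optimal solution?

Solving gives:
  D1->S2: 70 × €3 = €210
  D1->S3: 10 × €6 = €60
  D1->S4: 5 × €6 = €30
  D2->S1: 60 × €6 = €360
  D3->S1: 45 × €12 = €540
  D3->S4: 5 × €5 = €25
Total cost = €1225.
So D3→S1 carries 45 crates.

45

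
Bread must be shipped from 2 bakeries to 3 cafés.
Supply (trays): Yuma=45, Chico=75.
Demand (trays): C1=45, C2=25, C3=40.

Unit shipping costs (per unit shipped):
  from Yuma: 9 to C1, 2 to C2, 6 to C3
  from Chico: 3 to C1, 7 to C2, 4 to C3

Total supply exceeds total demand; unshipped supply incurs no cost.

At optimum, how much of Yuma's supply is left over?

An optimal plan:
  Yuma–C2: 25 × 2 = 50
  Yuma–C3: 10 × 6 = 60
  Chico–C1: 45 × 3 = 135
  Chico–C3: 30 × 4 = 120
Total cost = 365.
Yuma ships 35 of its 45, leaving 10.

10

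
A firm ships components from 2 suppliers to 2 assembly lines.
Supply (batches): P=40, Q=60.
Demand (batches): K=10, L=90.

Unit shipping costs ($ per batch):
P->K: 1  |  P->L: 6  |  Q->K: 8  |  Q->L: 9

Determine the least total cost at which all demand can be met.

730

A cheapest plan:
  P to K: 10 × $1 = $10
  P to L: 30 × $6 = $180
  Q to L: 60 × $9 = $540
Total = 10 + 180 + 540 = $730.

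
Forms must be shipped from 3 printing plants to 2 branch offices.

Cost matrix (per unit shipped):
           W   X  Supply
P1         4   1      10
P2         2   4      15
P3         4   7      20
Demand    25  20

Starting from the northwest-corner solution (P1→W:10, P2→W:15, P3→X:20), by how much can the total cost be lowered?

70

Current plan cost = 10·4 + 15·2 + 20·7 = 210.
Optimal plan:
  P1–X: 10 × 1 = 10
  P2–W: 5 × 2 = 10
  P2–X: 10 × 4 = 40
  P3–W: 20 × 4 = 80
Optimal cost = 140.
Saving = 210 − 140 = 70.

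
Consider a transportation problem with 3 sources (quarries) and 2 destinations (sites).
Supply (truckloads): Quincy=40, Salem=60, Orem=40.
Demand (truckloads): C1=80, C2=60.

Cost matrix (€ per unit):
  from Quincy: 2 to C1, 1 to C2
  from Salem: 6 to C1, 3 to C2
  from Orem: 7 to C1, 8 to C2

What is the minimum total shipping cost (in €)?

An optimal shipping plan:
  Quincy to C1: 40 × €2 = €80
  Salem to C2: 60 × €3 = €180
  Orem to C1: 40 × €7 = €280
Total = 80 + 180 + 280 = €540.
(Supply check: Quincy ships 40; Salem ships 60; Orem ships 40.)

540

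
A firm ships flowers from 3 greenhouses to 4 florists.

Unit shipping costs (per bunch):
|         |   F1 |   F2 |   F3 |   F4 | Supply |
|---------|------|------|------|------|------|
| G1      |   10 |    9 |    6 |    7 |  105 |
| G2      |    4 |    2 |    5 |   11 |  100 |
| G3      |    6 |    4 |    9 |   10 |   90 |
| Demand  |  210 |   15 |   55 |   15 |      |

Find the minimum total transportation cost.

An optimal shipping plan:
  G1–F1: 35 × 10 = 350
  G1–F3: 55 × 6 = 330
  G1–F4: 15 × 7 = 105
  G2–F1: 85 × 4 = 340
  G2–F2: 15 × 2 = 30
  G3–F1: 90 × 6 = 540
Total = 350 + 330 + 105 + 340 + 30 + 540 = 1695.
(Supply check: G1 ships 105; G2 ships 100; G3 ships 90.)

1695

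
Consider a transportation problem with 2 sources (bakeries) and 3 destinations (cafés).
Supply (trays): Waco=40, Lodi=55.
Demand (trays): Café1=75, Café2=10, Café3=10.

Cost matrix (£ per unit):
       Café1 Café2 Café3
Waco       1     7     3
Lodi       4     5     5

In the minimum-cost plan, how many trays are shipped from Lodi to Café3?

10

The minimum-cost plan:
  Waco→Café1: 40 × £1 = £40
  Lodi→Café1: 35 × £4 = £140
  Lodi→Café2: 10 × £5 = £50
  Lodi→Café3: 10 × £5 = £50
Total cost = £280.
So Lodi→Café3 carries 10 trays.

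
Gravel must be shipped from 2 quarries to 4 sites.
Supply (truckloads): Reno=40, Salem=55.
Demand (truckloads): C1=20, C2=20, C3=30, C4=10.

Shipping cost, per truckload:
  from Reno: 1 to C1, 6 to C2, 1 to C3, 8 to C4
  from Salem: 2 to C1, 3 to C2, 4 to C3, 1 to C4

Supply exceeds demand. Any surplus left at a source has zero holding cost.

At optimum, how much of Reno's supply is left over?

0

An optimal plan:
  Reno–C1: 10 × 1 = 10
  Reno–C3: 30 × 1 = 30
  Salem–C1: 10 × 2 = 20
  Salem–C2: 20 × 3 = 60
  Salem–C4: 10 × 1 = 10
Total cost = 130.
Reno ships 40 of its 40, leaving 0.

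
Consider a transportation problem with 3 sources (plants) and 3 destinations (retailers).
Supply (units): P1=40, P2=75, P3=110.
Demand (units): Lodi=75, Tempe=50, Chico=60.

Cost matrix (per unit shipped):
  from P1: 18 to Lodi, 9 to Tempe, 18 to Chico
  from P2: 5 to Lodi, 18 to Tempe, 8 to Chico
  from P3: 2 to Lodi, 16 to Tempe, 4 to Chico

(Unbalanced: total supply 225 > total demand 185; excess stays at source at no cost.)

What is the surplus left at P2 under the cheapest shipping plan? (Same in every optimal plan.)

40

An optimal plan:
  P1 to Tempe: 40 units
  P2 to Lodi: 25 units
  P2 to Tempe: 10 units
  P3 to Lodi: 50 units
  P3 to Chico: 60 units
Total cost = 1005.
P2 ships 35 of its 75, leaving 40.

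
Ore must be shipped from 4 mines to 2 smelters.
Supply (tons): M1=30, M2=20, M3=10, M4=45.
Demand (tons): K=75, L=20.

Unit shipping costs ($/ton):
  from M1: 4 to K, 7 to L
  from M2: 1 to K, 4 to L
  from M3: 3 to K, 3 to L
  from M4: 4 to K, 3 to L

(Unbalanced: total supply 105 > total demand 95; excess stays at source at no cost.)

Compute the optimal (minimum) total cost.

290

Optimal allocation:
  M1->K: 20 × $4 = $80
  M2->K: 20 × $1 = $20
  M3->K: 10 × $3 = $30
  M4->K: 25 × $4 = $100
  M4->L: 20 × $3 = $60
Total = 80 + 20 + 30 + 100 + 60 = $290.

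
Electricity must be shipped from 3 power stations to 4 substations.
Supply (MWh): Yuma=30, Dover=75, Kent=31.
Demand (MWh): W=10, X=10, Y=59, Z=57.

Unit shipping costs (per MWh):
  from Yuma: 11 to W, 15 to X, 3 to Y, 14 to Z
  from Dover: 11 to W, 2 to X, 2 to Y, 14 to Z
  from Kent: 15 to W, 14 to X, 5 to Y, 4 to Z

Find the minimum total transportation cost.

A cheapest plan:
  Yuma–W: 4 × 11 = 44
  Yuma–Z: 26 × 14 = 364
  Dover–W: 6 × 11 = 66
  Dover–X: 10 × 2 = 20
  Dover–Y: 59 × 2 = 118
  Kent–Z: 31 × 4 = 124
Total = 44 + 364 + 66 + 20 + 118 + 124 = 736.
(Supply check: Yuma ships 30; Dover ships 75; Kent ships 31.)

736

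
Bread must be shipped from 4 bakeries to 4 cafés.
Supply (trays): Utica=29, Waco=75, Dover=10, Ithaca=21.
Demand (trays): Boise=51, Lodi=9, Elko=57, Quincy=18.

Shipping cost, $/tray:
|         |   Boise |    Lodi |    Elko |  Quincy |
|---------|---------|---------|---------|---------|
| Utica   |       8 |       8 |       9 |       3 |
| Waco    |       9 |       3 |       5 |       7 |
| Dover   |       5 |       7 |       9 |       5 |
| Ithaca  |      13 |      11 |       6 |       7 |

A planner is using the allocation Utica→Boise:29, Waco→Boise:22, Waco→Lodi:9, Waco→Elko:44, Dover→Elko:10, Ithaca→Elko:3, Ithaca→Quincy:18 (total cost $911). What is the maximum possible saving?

Current plan cost = 29·8 + 22·9 + 9·3 + 44·5 + 10·9 + 3·6 + 18·7 = $911.
Optimal plan:
  Utica→Boise: 11 × $8 = $88
  Utica→Quincy: 18 × $3 = $54
  Waco→Boise: 30 × $9 = $270
  Waco→Lodi: 9 × $3 = $27
  Waco→Elko: 36 × $5 = $180
  Dover→Boise: 10 × $5 = $50
  Ithaca→Elko: 21 × $6 = $126
Optimal cost = $795.
Saving = 911 − 795 = $116.

116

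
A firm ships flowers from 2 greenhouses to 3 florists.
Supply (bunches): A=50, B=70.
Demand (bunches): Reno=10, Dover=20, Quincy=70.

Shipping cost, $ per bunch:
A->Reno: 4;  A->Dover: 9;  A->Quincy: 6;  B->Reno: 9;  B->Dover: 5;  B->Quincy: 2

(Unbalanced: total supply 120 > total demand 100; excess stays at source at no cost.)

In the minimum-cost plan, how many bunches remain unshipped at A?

20

Minimum-cost shipments:
  A→Reno: 10 bunches
  A→Dover: 20 bunches
  B→Quincy: 70 bunches
Total cost = $360.
A ships 30 of its 50, leaving 20.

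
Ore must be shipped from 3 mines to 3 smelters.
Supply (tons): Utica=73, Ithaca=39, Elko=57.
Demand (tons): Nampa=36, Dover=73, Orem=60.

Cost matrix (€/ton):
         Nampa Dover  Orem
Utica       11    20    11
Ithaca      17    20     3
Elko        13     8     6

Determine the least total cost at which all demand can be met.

1520

An optimal shipping plan:
  Utica–Nampa: 36 × €11 = €396
  Utica–Dover: 16 × €20 = €320
  Utica–Orem: 21 × €11 = €231
  Ithaca–Orem: 39 × €3 = €117
  Elko–Dover: 57 × €8 = €456
Total = 396 + 320 + 231 + 117 + 456 = €1520.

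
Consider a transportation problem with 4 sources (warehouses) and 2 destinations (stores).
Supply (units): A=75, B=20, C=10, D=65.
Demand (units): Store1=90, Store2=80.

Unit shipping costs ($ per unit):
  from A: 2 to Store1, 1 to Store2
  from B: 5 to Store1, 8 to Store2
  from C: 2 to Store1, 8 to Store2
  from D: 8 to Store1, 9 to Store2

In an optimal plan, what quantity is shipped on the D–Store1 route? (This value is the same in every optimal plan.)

Optimal shipments:
  A->Store2: 75 units
  B->Store1: 20 units
  C->Store1: 10 units
  D->Store1: 60 units
  D->Store2: 5 units
Total cost = $720.
So D→Store1 carries 60 units.

60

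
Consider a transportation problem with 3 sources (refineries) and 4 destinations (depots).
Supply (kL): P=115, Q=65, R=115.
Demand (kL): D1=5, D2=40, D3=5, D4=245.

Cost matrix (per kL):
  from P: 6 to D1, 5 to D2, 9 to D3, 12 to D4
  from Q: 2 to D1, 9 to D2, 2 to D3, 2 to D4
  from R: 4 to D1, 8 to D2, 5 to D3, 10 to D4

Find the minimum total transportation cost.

One minimum-cost allocation:
  P to D2: 40 × 5 = 200
  P to D4: 75 × 12 = 900
  Q to D4: 65 × 2 = 130
  R to D1: 5 × 4 = 20
  R to D3: 5 × 5 = 25
  R to D4: 105 × 10 = 1050
Total = 200 + 900 + 130 + 20 + 25 + 1050 = 2325.
(Supply check: P ships 115; Q ships 65; R ships 115.)

2325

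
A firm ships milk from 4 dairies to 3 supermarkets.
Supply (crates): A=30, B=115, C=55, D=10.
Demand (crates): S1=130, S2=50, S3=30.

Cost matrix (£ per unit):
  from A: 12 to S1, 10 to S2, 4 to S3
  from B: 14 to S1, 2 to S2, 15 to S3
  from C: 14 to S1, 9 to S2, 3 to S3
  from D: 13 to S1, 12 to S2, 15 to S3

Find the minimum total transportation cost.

Optimal allocation:
  A to S1: 30 crates
  B to S1: 65 crates
  B to S2: 50 crates
  C to S1: 25 crates
  C to S3: 30 crates
  D to S1: 10 crates
Total cost = £1940.

1940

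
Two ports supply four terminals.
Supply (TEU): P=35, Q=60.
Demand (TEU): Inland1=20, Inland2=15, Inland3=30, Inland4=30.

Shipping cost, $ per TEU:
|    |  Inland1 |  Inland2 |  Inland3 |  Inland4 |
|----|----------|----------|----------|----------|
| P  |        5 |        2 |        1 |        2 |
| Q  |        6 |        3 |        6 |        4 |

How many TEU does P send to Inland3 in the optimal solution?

The minimum-cost plan:
  P→Inland3: 30 × $1 = $30
  P→Inland4: 5 × $2 = $10
  Q→Inland1: 20 × $6 = $120
  Q→Inland2: 15 × $3 = $45
  Q→Inland4: 25 × $4 = $100
Total cost = $305.
So P→Inland3 carries 30 TEU.

30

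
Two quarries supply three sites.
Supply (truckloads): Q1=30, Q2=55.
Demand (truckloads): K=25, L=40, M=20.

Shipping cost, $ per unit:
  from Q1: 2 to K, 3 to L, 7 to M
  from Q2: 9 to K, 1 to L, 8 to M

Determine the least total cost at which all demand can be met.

An optimal shipping plan:
  Q1–K: 25 × $2 = $50
  Q1–M: 5 × $7 = $35
  Q2–L: 40 × $1 = $40
  Q2–M: 15 × $8 = $120
Total = 50 + 35 + 40 + 120 = $245.

245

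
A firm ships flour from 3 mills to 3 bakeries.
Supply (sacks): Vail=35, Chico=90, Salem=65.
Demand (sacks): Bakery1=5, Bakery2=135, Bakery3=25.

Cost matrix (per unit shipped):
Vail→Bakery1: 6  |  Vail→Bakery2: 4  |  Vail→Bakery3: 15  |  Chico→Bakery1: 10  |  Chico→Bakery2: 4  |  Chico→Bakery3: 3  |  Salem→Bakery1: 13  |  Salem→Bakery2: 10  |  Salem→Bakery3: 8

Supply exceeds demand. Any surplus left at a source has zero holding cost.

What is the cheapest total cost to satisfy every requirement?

Optimal allocation:
  Vail–Bakery1: 5 × 6 = 30
  Vail–Bakery2: 30 × 4 = 120
  Chico–Bakery2: 90 × 4 = 360
  Salem–Bakery2: 15 × 10 = 150
  Salem–Bakery3: 25 × 8 = 200
Total = 30 + 120 + 360 + 150 + 200 = 860.

860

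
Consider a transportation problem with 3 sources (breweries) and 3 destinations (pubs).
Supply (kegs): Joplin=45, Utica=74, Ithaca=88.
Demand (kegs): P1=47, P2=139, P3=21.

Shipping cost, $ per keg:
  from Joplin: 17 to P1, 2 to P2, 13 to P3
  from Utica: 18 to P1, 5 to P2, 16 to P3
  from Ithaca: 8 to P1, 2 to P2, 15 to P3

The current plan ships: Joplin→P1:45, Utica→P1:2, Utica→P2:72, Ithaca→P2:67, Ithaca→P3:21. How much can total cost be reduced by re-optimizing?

461

Current plan cost = 45·17 + 2·18 + 72·5 + 67·2 + 21·15 = $1610.
Optimal plan:
  Joplin to P2: 24 × $2 = $48
  Joplin to P3: 21 × $13 = $273
  Utica to P2: 74 × $5 = $370
  Ithaca to P1: 47 × $8 = $376
  Ithaca to P2: 41 × $2 = $82
Optimal cost = $1149.
Saving = 1610 − 1149 = $461.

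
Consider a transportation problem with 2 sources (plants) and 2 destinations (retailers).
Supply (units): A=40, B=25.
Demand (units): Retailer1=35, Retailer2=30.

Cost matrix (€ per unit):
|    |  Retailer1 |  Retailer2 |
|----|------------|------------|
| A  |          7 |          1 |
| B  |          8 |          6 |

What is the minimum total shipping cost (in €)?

300

Optimal allocation:
  A–Retailer1: 10 units
  A–Retailer2: 30 units
  B–Retailer1: 25 units
Total cost = €300.
(Supply check: A ships 40; B ships 25.)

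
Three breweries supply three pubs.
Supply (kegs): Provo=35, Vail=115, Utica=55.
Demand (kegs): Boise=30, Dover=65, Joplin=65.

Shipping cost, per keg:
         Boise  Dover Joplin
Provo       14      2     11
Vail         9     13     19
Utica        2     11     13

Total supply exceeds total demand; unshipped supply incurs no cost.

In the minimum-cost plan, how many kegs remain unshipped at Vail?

An optimal plan:
  Provo–Dover: 35 × 2 = 70
  Vail–Dover: 30 × 13 = 390
  Vail–Joplin: 40 × 19 = 760
  Utica–Boise: 30 × 2 = 60
  Utica–Joplin: 25 × 13 = 325
Total cost = 1605.
Vail ships 70 of its 115, leaving 45.

45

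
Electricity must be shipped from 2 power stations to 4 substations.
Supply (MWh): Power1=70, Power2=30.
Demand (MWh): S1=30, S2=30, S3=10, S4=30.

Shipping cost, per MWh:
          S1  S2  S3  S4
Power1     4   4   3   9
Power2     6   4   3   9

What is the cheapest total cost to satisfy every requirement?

An optimal shipping plan:
  Power1–S1: 30 MWh
  Power1–S2: 30 MWh
  Power1–S3: 10 MWh
  Power2–S4: 30 MWh
Total cost = 540.

540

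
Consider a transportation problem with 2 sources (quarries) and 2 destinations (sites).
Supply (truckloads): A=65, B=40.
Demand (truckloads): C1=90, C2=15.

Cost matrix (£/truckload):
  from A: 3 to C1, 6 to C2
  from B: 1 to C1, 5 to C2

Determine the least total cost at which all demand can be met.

280

A cheapest plan:
  A->C1: 50 × £3 = £150
  A->C2: 15 × £6 = £90
  B->C1: 40 × £1 = £40
Total = 150 + 90 + 40 = £280.
(Supply check: A ships 65; B ships 40.)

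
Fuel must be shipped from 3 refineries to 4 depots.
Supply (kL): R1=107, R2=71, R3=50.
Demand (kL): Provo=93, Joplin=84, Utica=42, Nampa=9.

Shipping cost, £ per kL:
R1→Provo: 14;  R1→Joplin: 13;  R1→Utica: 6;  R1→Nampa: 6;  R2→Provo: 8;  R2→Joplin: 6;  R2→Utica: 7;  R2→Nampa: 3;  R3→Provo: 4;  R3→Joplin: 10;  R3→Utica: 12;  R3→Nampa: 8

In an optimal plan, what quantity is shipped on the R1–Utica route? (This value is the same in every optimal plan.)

Solving gives:
  R1–Provo: 43 × £14 = £602
  R1–Joplin: 13 × £13 = £169
  R1–Utica: 42 × £6 = £252
  R1–Nampa: 9 × £6 = £54
  R2–Joplin: 71 × £6 = £426
  R3–Provo: 50 × £4 = £200
Total cost = £1703.
So R1→Utica carries 42 kL.

42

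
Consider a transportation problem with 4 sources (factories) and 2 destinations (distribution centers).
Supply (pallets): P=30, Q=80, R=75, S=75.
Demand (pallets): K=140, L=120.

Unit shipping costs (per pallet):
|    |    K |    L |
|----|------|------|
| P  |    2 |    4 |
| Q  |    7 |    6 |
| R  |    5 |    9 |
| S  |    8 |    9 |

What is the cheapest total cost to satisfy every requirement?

An optimal shipping plan:
  P to K: 30 × 2 = 60
  Q to L: 80 × 6 = 480
  R to K: 75 × 5 = 375
  S to K: 35 × 8 = 280
  S to L: 40 × 9 = 360
Total = 60 + 480 + 375 + 280 + 360 = 1555.

1555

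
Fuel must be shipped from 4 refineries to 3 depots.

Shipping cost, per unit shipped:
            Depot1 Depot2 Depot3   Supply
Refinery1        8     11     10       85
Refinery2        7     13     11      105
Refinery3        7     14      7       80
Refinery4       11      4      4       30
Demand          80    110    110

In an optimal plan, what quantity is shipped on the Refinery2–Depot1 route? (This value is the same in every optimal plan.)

80

The minimum-cost plan:
  Refinery1–Depot2: 80 × 11 = 880
  Refinery1–Depot3: 5 × 10 = 50
  Refinery2–Depot1: 80 × 7 = 560
  Refinery2–Depot3: 25 × 11 = 275
  Refinery3–Depot3: 80 × 7 = 560
  Refinery4–Depot2: 30 × 4 = 120
Total cost = 2445.
So Refinery2→Depot1 carries 80 kL.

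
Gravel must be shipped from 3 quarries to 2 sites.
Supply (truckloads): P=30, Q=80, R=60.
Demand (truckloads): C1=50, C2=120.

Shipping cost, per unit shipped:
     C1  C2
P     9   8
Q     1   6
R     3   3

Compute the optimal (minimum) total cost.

650

One minimum-cost allocation:
  P->C2: 30 truckloads
  Q->C1: 50 truckloads
  Q->C2: 30 truckloads
  R->C2: 60 truckloads
Total cost = 650.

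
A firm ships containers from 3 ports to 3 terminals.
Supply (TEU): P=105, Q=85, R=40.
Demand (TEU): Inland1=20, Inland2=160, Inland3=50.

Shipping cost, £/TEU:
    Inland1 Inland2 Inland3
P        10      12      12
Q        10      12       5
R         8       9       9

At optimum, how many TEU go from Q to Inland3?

Optimal shipments:
  P->Inland2: 105 TEU
  Q->Inland1: 20 TEU
  Q->Inland2: 15 TEU
  Q->Inland3: 50 TEU
  R->Inland2: 40 TEU
Total cost = £2250.
So Q→Inland3 carries 50 TEU.

50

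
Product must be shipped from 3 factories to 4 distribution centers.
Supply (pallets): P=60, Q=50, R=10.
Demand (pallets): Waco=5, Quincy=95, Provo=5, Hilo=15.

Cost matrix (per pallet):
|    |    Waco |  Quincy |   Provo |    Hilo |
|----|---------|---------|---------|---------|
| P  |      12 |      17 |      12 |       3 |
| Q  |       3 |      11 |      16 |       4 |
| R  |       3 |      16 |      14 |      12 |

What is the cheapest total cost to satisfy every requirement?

1430

One minimum-cost allocation:
  P->Quincy: 40 × 17 = 680
  P->Provo: 5 × 12 = 60
  P->Hilo: 15 × 3 = 45
  Q->Quincy: 50 × 11 = 550
  R->Waco: 5 × 3 = 15
  R->Quincy: 5 × 16 = 80
Total = 680 + 60 + 45 + 550 + 15 + 80 = 1430.
(Supply check: P ships 60; Q ships 50; R ships 10.)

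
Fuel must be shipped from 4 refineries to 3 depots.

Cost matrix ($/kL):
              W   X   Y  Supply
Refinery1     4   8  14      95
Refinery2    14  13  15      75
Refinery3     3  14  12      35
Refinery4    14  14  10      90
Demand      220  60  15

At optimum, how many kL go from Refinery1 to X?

The minimum-cost plan:
  Refinery1 to W: 95 × $4 = $380
  Refinery2 to W: 15 × $14 = $210
  Refinery2 to X: 60 × $13 = $780
  Refinery3 to W: 35 × $3 = $105
  Refinery4 to W: 75 × $14 = $1050
  Refinery4 to Y: 15 × $10 = $150
Total cost = $2675.
The route Refinery1→X is not used.

0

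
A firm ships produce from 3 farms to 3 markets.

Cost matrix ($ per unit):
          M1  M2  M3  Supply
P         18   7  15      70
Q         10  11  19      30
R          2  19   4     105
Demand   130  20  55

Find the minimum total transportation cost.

1410

Optimal allocation:
  P to M2: 20 × $7 = $140
  P to M3: 50 × $15 = $750
  Q to M1: 30 × $10 = $300
  R to M1: 100 × $2 = $200
  R to M3: 5 × $4 = $20
Total = 140 + 750 + 300 + 200 + 20 = $1410.
(Supply check: P ships 70; Q ships 30; R ships 105.)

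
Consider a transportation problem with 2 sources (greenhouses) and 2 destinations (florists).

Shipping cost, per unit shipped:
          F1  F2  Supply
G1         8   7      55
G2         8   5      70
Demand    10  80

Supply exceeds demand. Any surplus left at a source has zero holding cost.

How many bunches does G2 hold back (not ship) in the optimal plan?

Minimum-cost shipments:
  G1–F1: 10 bunches
  G1–F2: 10 bunches
  G2–F2: 70 bunches
Total cost = 500.
G2 ships 70 of its 70, leaving 0.

0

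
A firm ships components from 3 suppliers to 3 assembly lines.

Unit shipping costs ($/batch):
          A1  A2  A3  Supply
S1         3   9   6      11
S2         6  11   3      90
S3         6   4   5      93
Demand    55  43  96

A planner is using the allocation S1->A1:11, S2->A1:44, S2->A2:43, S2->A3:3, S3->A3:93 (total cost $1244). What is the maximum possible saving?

475

Current plan cost = 11·3 + 44·6 + 43·11 + 3·3 + 93·5 = $1244.
Optimal plan:
  S1→A1: 11 × $3 = $33
  S2→A3: 90 × $3 = $270
  S3→A1: 44 × $6 = $264
  S3→A2: 43 × $4 = $172
  S3→A3: 6 × $5 = $30
Optimal cost = $769.
Saving = 1244 − 769 = $475.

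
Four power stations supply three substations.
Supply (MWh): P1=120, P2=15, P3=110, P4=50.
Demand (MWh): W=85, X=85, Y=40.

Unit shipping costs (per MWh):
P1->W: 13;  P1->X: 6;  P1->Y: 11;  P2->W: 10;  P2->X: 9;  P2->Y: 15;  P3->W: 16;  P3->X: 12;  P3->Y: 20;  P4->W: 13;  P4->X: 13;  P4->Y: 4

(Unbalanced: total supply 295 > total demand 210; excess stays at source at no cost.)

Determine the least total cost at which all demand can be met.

1805

An optimal shipping plan:
  P1->W: 35 MWh
  P1->X: 85 MWh
  P2->W: 15 MWh
  P3->W: 25 MWh
  P4->W: 10 MWh
  P4->Y: 40 MWh
Total cost = 1805.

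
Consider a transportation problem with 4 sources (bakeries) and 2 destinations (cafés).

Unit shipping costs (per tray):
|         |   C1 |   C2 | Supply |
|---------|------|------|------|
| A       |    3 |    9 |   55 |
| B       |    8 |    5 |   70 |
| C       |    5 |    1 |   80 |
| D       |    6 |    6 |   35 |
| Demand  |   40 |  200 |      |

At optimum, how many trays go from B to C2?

The minimum-cost plan:
  A to C1: 40 trays
  A to C2: 15 trays
  B to C2: 70 trays
  C to C2: 80 trays
  D to C2: 35 trays
Total cost = 895.
So B→C2 carries 70 trays.

70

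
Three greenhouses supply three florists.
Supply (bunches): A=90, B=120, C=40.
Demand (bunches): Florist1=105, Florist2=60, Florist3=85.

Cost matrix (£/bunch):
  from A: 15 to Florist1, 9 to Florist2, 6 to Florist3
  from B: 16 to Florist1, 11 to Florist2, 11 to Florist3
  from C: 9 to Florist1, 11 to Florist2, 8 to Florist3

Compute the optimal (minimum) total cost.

Optimal allocation:
  A→Florist2: 5 bunches
  A→Florist3: 85 bunches
  B→Florist1: 65 bunches
  B→Florist2: 55 bunches
  C→Florist1: 40 bunches
Total cost = £2560.

2560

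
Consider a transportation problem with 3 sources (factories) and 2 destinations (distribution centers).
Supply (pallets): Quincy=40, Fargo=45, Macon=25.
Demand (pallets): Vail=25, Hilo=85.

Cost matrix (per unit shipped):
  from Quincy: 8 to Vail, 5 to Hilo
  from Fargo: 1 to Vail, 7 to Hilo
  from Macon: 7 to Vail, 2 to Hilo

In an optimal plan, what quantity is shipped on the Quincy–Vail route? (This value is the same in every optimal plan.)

The minimum-cost plan:
  Quincy to Hilo: 40 pallets
  Fargo to Vail: 25 pallets
  Fargo to Hilo: 20 pallets
  Macon to Hilo: 25 pallets
Total cost = 415.
The route Quincy→Vail is not used.

0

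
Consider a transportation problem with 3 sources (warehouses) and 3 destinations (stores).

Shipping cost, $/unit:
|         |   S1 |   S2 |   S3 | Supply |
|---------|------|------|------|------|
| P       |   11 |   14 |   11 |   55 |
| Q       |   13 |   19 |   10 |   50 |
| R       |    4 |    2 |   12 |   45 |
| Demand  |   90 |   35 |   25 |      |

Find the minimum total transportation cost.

One minimum-cost allocation:
  P->S1: 55 units
  Q->S1: 25 units
  Q->S3: 25 units
  R->S1: 10 units
  R->S2: 35 units
Total cost = $1290.

1290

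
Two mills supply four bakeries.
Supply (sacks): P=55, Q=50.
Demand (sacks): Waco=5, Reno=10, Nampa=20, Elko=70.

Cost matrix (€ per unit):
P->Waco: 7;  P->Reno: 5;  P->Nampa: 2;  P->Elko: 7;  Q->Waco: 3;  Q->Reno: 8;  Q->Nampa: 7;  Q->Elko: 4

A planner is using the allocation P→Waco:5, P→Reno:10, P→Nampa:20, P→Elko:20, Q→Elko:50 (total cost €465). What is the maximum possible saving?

5

Current plan cost = 5·7 + 10·5 + 20·2 + 20·7 + 50·4 = €465.
Optimal plan:
  P–Reno: 10 × €5 = €50
  P–Nampa: 20 × €2 = €40
  P–Elko: 25 × €7 = €175
  Q–Waco: 5 × €3 = €15
  Q–Elko: 45 × €4 = €180
Optimal cost = €460.
Saving = 465 − 460 = €5.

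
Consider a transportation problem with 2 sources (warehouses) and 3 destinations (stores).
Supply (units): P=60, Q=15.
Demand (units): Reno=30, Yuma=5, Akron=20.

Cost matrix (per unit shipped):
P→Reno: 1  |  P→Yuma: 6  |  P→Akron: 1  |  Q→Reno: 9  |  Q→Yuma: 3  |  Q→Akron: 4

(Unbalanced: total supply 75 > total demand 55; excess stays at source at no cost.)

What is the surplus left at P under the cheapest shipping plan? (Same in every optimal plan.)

An optimal plan:
  P to Reno: 30 × 1 = 30
  P to Akron: 20 × 1 = 20
  Q to Yuma: 5 × 3 = 15
Total cost = 65.
P ships 50 of its 60, leaving 10.

10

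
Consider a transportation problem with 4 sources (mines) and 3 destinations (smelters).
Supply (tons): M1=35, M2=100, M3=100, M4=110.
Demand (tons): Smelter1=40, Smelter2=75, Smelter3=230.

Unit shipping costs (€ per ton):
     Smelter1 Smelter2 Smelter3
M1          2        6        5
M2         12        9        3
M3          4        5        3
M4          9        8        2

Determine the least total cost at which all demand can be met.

1045

An optimal shipping plan:
  M1–Smelter1: 35 × €2 = €70
  M2–Smelter3: 100 × €3 = €300
  M3–Smelter1: 5 × €4 = €20
  M3–Smelter2: 75 × €5 = €375
  M3–Smelter3: 20 × €3 = €60
  M4–Smelter3: 110 × €2 = €220
Total = 70 + 300 + 20 + 375 + 60 + 220 = €1045.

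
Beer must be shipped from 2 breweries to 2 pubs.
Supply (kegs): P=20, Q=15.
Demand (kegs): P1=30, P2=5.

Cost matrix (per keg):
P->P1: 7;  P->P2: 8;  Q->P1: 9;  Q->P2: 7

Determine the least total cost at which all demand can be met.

A cheapest plan:
  P->P1: 20 kegs
  Q->P1: 10 kegs
  Q->P2: 5 kegs
Total cost = 265.
(Supply check: P ships 20; Q ships 15.)

265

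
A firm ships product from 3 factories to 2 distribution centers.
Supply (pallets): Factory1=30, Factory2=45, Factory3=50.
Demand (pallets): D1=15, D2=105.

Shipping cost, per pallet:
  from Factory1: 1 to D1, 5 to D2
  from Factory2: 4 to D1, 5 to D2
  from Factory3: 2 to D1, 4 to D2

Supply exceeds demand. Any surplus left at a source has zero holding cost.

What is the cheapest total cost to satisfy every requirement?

One minimum-cost allocation:
  Factory1–D1: 15 × 1 = 15
  Factory1–D2: 15 × 5 = 75
  Factory2–D2: 40 × 5 = 200
  Factory3–D2: 50 × 4 = 200
Total = 15 + 75 + 200 + 200 = 490.

490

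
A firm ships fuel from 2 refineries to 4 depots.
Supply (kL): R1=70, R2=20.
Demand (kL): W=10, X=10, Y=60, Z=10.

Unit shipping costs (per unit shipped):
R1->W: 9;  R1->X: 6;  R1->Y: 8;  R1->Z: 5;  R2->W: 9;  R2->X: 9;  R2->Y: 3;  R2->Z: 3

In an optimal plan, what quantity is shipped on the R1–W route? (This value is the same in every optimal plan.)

The minimum-cost plan:
  R1–W: 10 × 9 = 90
  R1–X: 10 × 6 = 60
  R1–Y: 40 × 8 = 320
  R1–Z: 10 × 5 = 50
  R2–Y: 20 × 3 = 60
Total cost = 580.
So R1→W carries 10 kL.

10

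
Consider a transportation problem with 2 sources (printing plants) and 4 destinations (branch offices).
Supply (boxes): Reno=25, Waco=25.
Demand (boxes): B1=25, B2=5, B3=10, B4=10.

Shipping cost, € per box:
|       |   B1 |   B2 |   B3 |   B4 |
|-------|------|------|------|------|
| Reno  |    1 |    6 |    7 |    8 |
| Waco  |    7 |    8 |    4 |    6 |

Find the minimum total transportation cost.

An optimal shipping plan:
  Reno–B1: 25 × €1 = €25
  Waco–B2: 5 × €8 = €40
  Waco–B3: 10 × €4 = €40
  Waco–B4: 10 × €6 = €60
Total = 25 + 40 + 40 + 60 = €165.
(Supply check: Reno ships 25; Waco ships 25.)

165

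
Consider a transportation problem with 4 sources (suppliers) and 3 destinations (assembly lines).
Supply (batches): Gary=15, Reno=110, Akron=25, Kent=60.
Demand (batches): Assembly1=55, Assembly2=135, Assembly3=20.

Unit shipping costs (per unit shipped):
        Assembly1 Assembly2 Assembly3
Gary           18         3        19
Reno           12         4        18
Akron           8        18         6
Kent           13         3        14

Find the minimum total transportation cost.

A cheapest plan:
  Gary→Assembly2: 15 × 3 = 45
  Reno→Assembly1: 50 × 12 = 600
  Reno→Assembly2: 60 × 4 = 240
  Akron→Assembly1: 5 × 8 = 40
  Akron→Assembly3: 20 × 6 = 120
  Kent→Assembly2: 60 × 3 = 180
Total = 45 + 600 + 240 + 40 + 120 + 180 = 1225.

1225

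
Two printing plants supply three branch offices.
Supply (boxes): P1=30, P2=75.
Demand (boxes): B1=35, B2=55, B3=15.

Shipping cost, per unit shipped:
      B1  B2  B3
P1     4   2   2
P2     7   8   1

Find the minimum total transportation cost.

An optimal shipping plan:
  P1–B2: 30 × 2 = 60
  P2–B1: 35 × 7 = 245
  P2–B2: 25 × 8 = 200
  P2–B3: 15 × 1 = 15
Total = 60 + 245 + 200 + 15 = 520.

520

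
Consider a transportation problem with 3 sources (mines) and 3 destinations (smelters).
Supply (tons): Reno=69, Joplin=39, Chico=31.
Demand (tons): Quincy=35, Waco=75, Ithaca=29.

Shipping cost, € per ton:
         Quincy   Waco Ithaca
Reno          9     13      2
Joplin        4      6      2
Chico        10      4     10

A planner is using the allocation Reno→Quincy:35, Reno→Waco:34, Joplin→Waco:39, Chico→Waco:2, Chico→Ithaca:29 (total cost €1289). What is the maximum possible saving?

Current plan cost = 35·9 + 34·13 + 39·6 + 2·4 + 29·10 = €1289.
Optimal plan:
  Reno to Quincy: 35 × €9 = €315
  Reno to Waco: 5 × €13 = €65
  Reno to Ithaca: 29 × €2 = €58
  Joplin to Waco: 39 × €6 = €234
  Chico to Waco: 31 × €4 = €124
Optimal cost = €796.
Saving = 1289 − 796 = €493.

493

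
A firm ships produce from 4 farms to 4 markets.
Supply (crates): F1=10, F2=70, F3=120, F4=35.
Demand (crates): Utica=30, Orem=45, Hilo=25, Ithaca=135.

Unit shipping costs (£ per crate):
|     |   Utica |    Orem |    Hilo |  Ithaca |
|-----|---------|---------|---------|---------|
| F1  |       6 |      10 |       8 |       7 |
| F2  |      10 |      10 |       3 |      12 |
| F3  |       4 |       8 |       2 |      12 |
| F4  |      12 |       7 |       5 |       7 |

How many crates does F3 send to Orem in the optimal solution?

45

Solving gives:
  F1→Ithaca: 10 × £7 = £70
  F2→Ithaca: 70 × £12 = £840
  F3→Utica: 30 × £4 = £120
  F3→Orem: 45 × £8 = £360
  F3→Hilo: 25 × £2 = £50
  F3→Ithaca: 20 × £12 = £240
  F4→Ithaca: 35 × £7 = £245
Total cost = £1925.
So F3→Orem carries 45 crates.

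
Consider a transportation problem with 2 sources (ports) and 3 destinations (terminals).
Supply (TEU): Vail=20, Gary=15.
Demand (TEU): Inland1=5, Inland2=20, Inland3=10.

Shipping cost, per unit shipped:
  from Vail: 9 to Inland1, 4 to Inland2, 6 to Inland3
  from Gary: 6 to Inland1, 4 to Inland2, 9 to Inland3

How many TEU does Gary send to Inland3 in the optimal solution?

0

The minimum-cost plan:
  Vail–Inland2: 10 × 4 = 40
  Vail–Inland3: 10 × 6 = 60
  Gary–Inland1: 5 × 6 = 30
  Gary–Inland2: 10 × 4 = 40
Total cost = 170.
The route Gary→Inland3 is not used.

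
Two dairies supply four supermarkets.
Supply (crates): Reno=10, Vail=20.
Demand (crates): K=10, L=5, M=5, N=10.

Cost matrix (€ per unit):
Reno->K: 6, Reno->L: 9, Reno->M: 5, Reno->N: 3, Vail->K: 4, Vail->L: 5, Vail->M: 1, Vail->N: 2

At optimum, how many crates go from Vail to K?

10

Solving gives:
  Reno→N: 10 × €3 = €30
  Vail→K: 10 × €4 = €40
  Vail→L: 5 × €5 = €25
  Vail→M: 5 × €1 = €5
Total cost = €100.
So Vail→K carries 10 crates.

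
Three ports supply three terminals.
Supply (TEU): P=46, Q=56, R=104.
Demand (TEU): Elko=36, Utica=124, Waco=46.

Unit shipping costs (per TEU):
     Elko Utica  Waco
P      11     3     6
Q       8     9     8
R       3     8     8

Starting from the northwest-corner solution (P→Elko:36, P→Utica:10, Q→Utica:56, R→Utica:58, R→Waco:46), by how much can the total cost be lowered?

Current plan cost = 36·11 + 10·3 + 56·9 + 58·8 + 46·8 = 1762.
Optimal plan:
  P–Utica: 46 TEU
  Q–Utica: 10 TEU
  Q–Waco: 46 TEU
  R–Elko: 36 TEU
  R–Utica: 68 TEU
Optimal cost = 1248.
Saving = 1762 − 1248 = 514.

514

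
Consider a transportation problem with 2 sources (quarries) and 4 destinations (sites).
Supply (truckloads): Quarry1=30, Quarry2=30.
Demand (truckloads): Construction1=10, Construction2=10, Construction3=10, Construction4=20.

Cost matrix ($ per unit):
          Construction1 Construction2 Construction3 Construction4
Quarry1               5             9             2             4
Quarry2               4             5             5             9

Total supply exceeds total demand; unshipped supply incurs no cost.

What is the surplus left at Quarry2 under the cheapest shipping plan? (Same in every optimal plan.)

Minimum-cost shipments:
  Quarry1–Construction3: 10 × $2 = $20
  Quarry1–Construction4: 20 × $4 = $80
  Quarry2–Construction1: 10 × $4 = $40
  Quarry2–Construction2: 10 × $5 = $50
Total cost = $190.
Quarry2 ships 20 of its 30, leaving 10.

10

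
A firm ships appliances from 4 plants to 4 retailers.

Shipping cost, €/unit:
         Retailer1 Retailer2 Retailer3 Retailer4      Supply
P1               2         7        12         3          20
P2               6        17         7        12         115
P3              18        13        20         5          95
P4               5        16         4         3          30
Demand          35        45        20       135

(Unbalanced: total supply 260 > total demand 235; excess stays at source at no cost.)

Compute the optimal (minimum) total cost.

Optimal allocation:
  P1 to Retailer2: 20 × €7 = €140
  P2 to Retailer1: 35 × €6 = €210
  P2 to Retailer2: 25 × €17 = €425
  P2 to Retailer3: 20 × €7 = €140
  P2 to Retailer4: 10 × €12 = €120
  P3 to Retailer4: 95 × €5 = €475
  P4 to Retailer4: 30 × €3 = €90
Total = 140 + 210 + 425 + 140 + 120 + 475 + 90 = €1600.

1600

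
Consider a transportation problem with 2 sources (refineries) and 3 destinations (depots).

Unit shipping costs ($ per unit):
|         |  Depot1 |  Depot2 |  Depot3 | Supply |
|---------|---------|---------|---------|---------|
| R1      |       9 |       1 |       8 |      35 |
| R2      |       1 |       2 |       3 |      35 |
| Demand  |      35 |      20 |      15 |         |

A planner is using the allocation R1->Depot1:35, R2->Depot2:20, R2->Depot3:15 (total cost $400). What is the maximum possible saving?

225

Current plan cost = 35·9 + 20·2 + 15·3 = $400.
Optimal plan:
  R1–Depot2: 20 kL
  R1–Depot3: 15 kL
  R2–Depot1: 35 kL
Optimal cost = $175.
Saving = 400 − 175 = $225.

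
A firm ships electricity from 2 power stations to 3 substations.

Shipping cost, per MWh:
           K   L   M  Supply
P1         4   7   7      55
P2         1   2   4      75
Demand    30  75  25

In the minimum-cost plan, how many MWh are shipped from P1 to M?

The minimum-cost plan:
  P1->K: 30 × 4 = 120
  P1->M: 25 × 7 = 175
  P2->L: 75 × 2 = 150
Total cost = 445.
So P1→M carries 25 MWh.

25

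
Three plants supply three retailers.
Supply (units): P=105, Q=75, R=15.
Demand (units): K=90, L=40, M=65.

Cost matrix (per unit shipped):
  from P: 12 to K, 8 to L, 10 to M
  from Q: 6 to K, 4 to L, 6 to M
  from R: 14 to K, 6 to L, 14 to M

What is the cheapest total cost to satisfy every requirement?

1570

Optimal allocation:
  P–K: 15 × 12 = 180
  P–L: 25 × 8 = 200
  P–M: 65 × 10 = 650
  Q–K: 75 × 6 = 450
  R–L: 15 × 6 = 90
Total = 180 + 200 + 650 + 450 + 90 = 1570.
(Supply check: P ships 105; Q ships 75; R ships 15.)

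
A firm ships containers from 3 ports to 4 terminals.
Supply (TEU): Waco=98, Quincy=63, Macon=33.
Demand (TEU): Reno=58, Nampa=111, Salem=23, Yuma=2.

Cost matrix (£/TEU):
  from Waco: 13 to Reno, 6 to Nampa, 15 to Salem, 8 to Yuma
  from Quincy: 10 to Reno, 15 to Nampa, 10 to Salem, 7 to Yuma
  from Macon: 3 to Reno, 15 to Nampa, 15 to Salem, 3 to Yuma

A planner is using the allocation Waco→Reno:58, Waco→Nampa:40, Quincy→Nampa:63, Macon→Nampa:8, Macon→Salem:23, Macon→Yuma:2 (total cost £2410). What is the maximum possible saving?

1034

Current plan cost = 58·13 + 40·6 + 63·15 + 8·15 + 23·15 + 2·3 = £2410.
Optimal plan:
  Waco→Nampa: 98 TEU
  Quincy→Reno: 25 TEU
  Quincy→Nampa: 13 TEU
  Quincy→Salem: 23 TEU
  Quincy→Yuma: 2 TEU
  Macon→Reno: 33 TEU
Optimal cost = £1376.
Saving = 2410 − 1376 = £1034.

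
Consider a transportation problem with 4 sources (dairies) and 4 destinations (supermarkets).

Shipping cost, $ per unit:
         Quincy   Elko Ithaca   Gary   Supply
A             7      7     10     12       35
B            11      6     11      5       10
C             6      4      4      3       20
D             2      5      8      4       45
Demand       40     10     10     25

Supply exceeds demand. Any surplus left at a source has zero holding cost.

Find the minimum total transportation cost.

An optimal shipping plan:
  A→Elko: 10 × $7 = $70
  B→Gary: 10 × $5 = $50
  C→Ithaca: 10 × $4 = $40
  C→Gary: 10 × $3 = $30
  D→Quincy: 40 × $2 = $80
  D→Gary: 5 × $4 = $20
Total = 70 + 50 + 40 + 30 + 80 + 20 = $290.

290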